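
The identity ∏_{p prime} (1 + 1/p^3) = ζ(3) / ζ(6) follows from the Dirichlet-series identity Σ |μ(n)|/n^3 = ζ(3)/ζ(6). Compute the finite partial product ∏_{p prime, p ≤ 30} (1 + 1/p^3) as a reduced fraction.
∏ = 78620132935596220416/66547712017729010255

The primes p ≤ 30 are [2, 3, 5, 7, 11, 13, 17, 19, 23, 29]. For each, (1 + 1/p^3) = (p^3 + 1)/p^3. Multiplying these fractions over p ∈ [2, 3, 5, 7, 11, 13, 17, 19, 23, 29] gives 78620132935596220416/66547712017729010255. (In the limit P → ∞ this tends to ζ(3)/ζ(6).)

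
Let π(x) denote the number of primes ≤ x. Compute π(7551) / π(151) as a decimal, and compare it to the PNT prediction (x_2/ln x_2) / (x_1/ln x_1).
π(7551)/π(151) = 958/36 ≈ 26.6111;  PNT prediction ≈ 28.0978.

π(151) = 36 and π(7551) = 958, so π(7551)/π(151) ≈ 26.6111. The PNT-predicted ratio is (7551/ln(7551)) / (151/ln(151)) ≈ 28.0978. The two agree to within a few percent, as expected.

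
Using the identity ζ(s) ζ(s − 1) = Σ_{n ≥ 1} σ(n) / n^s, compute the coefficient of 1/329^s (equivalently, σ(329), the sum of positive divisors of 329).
σ(329) = 384

In the product (Σ m^0/m^s)(Σ k / k^s) = Σ (Σ_{d | n} d) / n^s, the coefficient of 1/n^s is σ(n) = Σ_{d | n} d. For n = 329, divisors are [1, 7, 47, 329]; summing: σ(329) = 384.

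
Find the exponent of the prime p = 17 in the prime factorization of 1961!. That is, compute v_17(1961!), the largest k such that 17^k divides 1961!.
v_17(1961!) = 121

Legendre's formula: v_p(n!) = Σ_{k ≥ 1} ⌊n / p^k⌋. For p = 17, n = 1961, the terms are:
  ⌊1961/17^1⌋ = ⌊1961/17⌋ = 115
  ⌊1961/17^2⌋ = ⌊1961/289⌋ = 6
(the next term ⌊1961/17^3⌋ = 0, terminating the sum). Summing: v_17(1961!) = 115 + 6 = 121.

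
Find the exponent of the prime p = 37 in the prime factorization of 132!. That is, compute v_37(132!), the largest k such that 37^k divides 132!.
v_37(132!) = 3

Legendre's formula: v_p(n!) = Σ_{k ≥ 1} ⌊n / p^k⌋. For p = 37, n = 132, the terms are:
  ⌊132/37^1⌋ = ⌊132/37⌋ = 3
(the next term ⌊132/37^2⌋ = 0, terminating the sum). Summing: v_37(132!) = 3 = 3.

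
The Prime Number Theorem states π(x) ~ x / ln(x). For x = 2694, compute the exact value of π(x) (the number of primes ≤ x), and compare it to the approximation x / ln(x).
π(2694) = 392;  x/ln(x) ≈ 341.07;  relative error ≈ 12.99%.

Directly count primes up to 2694: π(2694) = 392. The PNT approximation gives 2694/ln(2694) ≈ 2694/7.89878 ≈ 341.07. Relative error (π(x) − x/ln(x)) / π(x) ≈ 12.99%; the approximation is known to undercount slightly (Li(x) is a better estimate).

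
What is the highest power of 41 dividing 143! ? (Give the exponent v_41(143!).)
v_41(143!) = 3

Legendre's formula: v_p(n!) = Σ_{k ≥ 1} ⌊n / p^k⌋. For p = 41, n = 143, the terms are:
  ⌊143/41^1⌋ = ⌊143/41⌋ = 3
(the next term ⌊143/41^2⌋ = 0, terminating the sum). Summing: v_41(143!) = 3 = 3.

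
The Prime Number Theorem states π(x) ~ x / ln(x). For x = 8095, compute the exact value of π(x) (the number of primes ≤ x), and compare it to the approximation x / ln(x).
π(8095) = 1018;  x/ln(x) ≈ 899.54;  relative error ≈ 11.64%.

Directly count primes up to 8095: π(8095) = 1018. The PNT approximation gives 8095/ln(8095) ≈ 8095/8.99900 ≈ 899.54. Relative error (π(x) − x/ln(x)) / π(x) ≈ 11.64%; the approximation is known to undercount slightly (Li(x) is a better estimate).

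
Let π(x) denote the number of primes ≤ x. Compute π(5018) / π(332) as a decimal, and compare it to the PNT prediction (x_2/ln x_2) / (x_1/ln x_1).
π(5018)/π(332) = 672/67 ≈ 10.0299;  PNT prediction ≈ 10.2973.

π(332) = 67 and π(5018) = 672, so π(5018)/π(332) ≈ 10.0299. The PNT-predicted ratio is (5018/ln(5018)) / (332/ln(332)) ≈ 10.2973. The two agree to within a few percent, as expected.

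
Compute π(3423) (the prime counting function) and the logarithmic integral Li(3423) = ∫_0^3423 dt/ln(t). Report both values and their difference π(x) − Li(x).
π(3423) = 480;  Li(3423) ≈ 495.15;  π(x) − Li(x) ≈ -15.15.

Direct count of primes ≤ 3423 gives π(3423) = 480. Numerical evaluation of the logarithmic integral gives Li(3423) ≈ 495.15. The difference π(x) − Li(x) ≈ -15.15 is typically negative for small/moderate x (Li(x) overestimates), though Littlewood's theorem shows this sign changes infinitely often.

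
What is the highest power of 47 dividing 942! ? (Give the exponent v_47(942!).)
v_47(942!) = 20

Legendre's formula: v_p(n!) = Σ_{k ≥ 1} ⌊n / p^k⌋. For p = 47, n = 942, the terms are:
  ⌊942/47^1⌋ = ⌊942/47⌋ = 20
(the next term ⌊942/47^2⌋ = 0, terminating the sum). Summing: v_47(942!) = 20 = 20.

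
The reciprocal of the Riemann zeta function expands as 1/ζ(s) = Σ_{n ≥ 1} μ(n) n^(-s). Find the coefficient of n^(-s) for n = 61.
μ(61) = -1

Factor n = 61 = 61. μ(n) = 0 if any exponent ≥ 2 (not squarefree); otherwise μ(n) = (−1)^{ω(n)} where ω(n) is the number of distinct prime factors. Applying: μ(61) = -1.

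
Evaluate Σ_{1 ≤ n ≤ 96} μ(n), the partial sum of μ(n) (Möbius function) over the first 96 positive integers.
Σ_{n ≤ 96} μ(n) = 2

Compute μ(n) for each 1 ≤ n ≤ 96: μ(1) = 1, μ(2) = -1, μ(3) = -1, μ(4) = 0, μ(5) = -1, μ(6) = 1, μ(7) = -1, μ(8) = 0, μ(9) = 0, μ(10) = 1, μ(11) = -1, μ(12) = 0, μ(13) = -1, μ(14) = 1, μ(15) = 1, μ(16) = 0, μ(17) = -1, μ(18) = 0, μ(19) = -1, μ(20) = 0, μ(21) = 1, μ(22) = 1, μ(23) = -1, μ(24) = 0, μ(25) = 0, μ(26) = 1, μ(27) = 0, μ(28) = 0, μ(29) = -1, μ(30) = -1, μ(31) = -1, μ(32) = 0, μ(33) = 1, μ(34) = 1, μ(35) = 1, μ(36) = 0, μ(37) = -1, μ(38) = 1, μ(39) = 1, μ(40) = 0, μ(41) = -1, μ(42) = -1, μ(43) = -1, μ(44) = 0, μ(45) = 0, μ(46) = 1, μ(47) = -1, μ(48) = 0, μ(49) = 0, μ(50) = 0, μ(51) = 1, μ(52) = 0, μ(53) = -1, μ(54) = 0, μ(55) = 1, μ(56) = 0, μ(57) = 1, μ(58) = 1, μ(59) = -1, μ(60) = 0, μ(61) = -1, μ(62) = 1, μ(63) = 0, μ(64) = 0, μ(65) = 1, μ(66) = -1, μ(67) = -1, μ(68) = 0, μ(69) = 1, μ(70) = -1, μ(71) = -1, μ(72) = 0, μ(73) = -1, μ(74) = 1, μ(75) = 0, μ(76) = 0, μ(77) = 1, μ(78) = -1, μ(79) = -1, μ(80) = 0, μ(81) = 0, μ(82) = 1, μ(83) = -1, μ(84) = 0, μ(85) = 1, μ(86) = 1, μ(87) = 1, μ(88) = 0, μ(89) = -1, μ(90) = 0, μ(91) = 1, μ(92) = 0, μ(93) = 1, μ(94) = 1, μ(95) = 1, μ(96) = 0. Summing all 96 values: 2. (Mertens function M(x) = Σ_{n ≤ x} μ(n); on average M(x) should be small (PNT ⟺ M(x) = o(x)).)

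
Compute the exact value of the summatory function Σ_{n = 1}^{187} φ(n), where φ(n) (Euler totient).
Σ_{n ≤ 187} φ(n) = 10704

Compute φ(n) for each 1 ≤ n ≤ 187: φ(1) = 1, φ(2) = 1, φ(3) = 2, φ(4) = 2, φ(5) = 4, φ(6) = 2, φ(7) = 6, φ(8) = 4, φ(9) = 6, φ(10) = 4, φ(11) = 10, φ(12) = 4, φ(13) = 12, φ(14) = 6, φ(15) = 8, φ(16) = 8, φ(17) = 16, φ(18) = 6, φ(19) = 18, φ(20) = 8, φ(21) = 12, φ(22) = 10, φ(23) = 22, φ(24) = 8, φ(25) = 20, φ(26) = 12, φ(27) = 18, φ(28) = 12, φ(29) = 28, φ(30) = 8, φ(31) = 30, φ(32) = 16, φ(33) = 20, φ(34) = 16, φ(35) = 24, φ(36) = 12, φ(37) = 36, φ(38) = 18, φ(39) = 24, φ(40) = 16, φ(41) = 40, φ(42) = 12, φ(43) = 42, φ(44) = 20, φ(45) = 24, φ(46) = 22, φ(47) = 46, φ(48) = 16, φ(49) = 42, φ(50) = 20, φ(51) = 32, φ(52) = 24, φ(53) = 52, φ(54) = 18, φ(55) = 40, φ(56) = 24, φ(57) = 36, φ(58) = 28, φ(59) = 58, φ(60) = 16, φ(61) = 60, φ(62) = 30, φ(63) = 36, φ(64) = 32, φ(65) = 48, φ(66) = 20, φ(67) = 66, φ(68) = 32, φ(69) = 44, φ(70) = 24, φ(71) = 70, φ(72) = 24, φ(73) = 72, φ(74) = 36, φ(75) = 40, φ(76) = 36, φ(77) = 60, φ(78) = 24, φ(79) = 78, φ(80) = 32, φ(81) = 54, φ(82) = 40, φ(83) = 82, φ(84) = 24, φ(85) = 64, φ(86) = 42, φ(87) = 56, φ(88) = 40, φ(89) = 88, φ(90) = 24, φ(91) = 72, φ(92) = 44, φ(93) = 60, φ(94) = 46, φ(95) = 72, φ(96) = 32, φ(97) = 96, φ(98) = 42, φ(99) = 60, φ(100) = 40, φ(101) = 100, φ(102) = 32, φ(103) = 102, φ(104) = 48, φ(105) = 48, φ(106) = 52, φ(107) = 106, φ(108) = 36, φ(109) = 108, φ(110) = 40, φ(111) = 72, φ(112) = 48, φ(113) = 112, φ(114) = 36, φ(115) = 88, φ(116) = 56, φ(117) = 72, φ(118) = 58, φ(119) = 96, φ(120) = 32, φ(121) = 110, φ(122) = 60, φ(123) = 80, φ(124) = 60, φ(125) = 100, φ(126) = 36, φ(127) = 126, φ(128) = 64, φ(129) = 84, φ(130) = 48, φ(131) = 130, φ(132) = 40, φ(133) = 108, φ(134) = 66, φ(135) = 72, φ(136) = 64, φ(137) = 136, φ(138) = 44, φ(139) = 138, φ(140) = 48, φ(141) = 92, φ(142) = 70, φ(143) = 120, φ(144) = 48, φ(145) = 112, φ(146) = 72, φ(147) = 84, φ(148) = 72, φ(149) = 148, φ(150) = 40, φ(151) = 150, φ(152) = 72, φ(153) = 96, φ(154) = 60, φ(155) = 120, φ(156) = 48, φ(157) = 156, φ(158) = 78, φ(159) = 104, φ(160) = 64, φ(161) = 132, φ(162) = 54, φ(163) = 162, φ(164) = 80, φ(165) = 80, φ(166) = 82, φ(167) = 166, φ(168) = 48, φ(169) = 156, φ(170) = 64, φ(171) = 108, φ(172) = 84, φ(173) = 172, φ(174) = 56, φ(175) = 120, φ(176) = 80, φ(177) = 116, φ(178) = 88, φ(179) = 178, φ(180) = 48, φ(181) = 180, φ(182) = 72, φ(183) = 120, φ(184) = 88, φ(185) = 144, φ(186) = 60, φ(187) = 160. Summing all 187 values: 10704. (Average order: Σ_{n ≤ x} φ(n) ~ (3/π²) x². For x = 187, (3/π²)·187² ≈ 10629.30.)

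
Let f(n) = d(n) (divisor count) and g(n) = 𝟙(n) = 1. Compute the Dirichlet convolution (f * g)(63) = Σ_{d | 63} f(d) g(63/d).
(d * 𝟙)(63) = 18

Divisors of 63: [1, 3, 7, 9, 21, 63]. For each d | 63:
  d = 1: d(1) · 𝟙(63/1) = 1 · 1 = 1
  d = 3: d(3) · 𝟙(63/3) = 2 · 1 = 2
  d = 7: d(7) · 𝟙(63/7) = 2 · 1 = 2
  d = 9: d(9) · 𝟙(63/9) = 3 · 1 = 3
  d = 21: d(21) · 𝟙(63/21) = 4 · 1 = 4
  d = 63: d(63) · 𝟙(63/63) = 6 · 1 = 6
Summing: (d * 𝟙)(63) = 1 + 2 + 2 + 3 + 4 + 6 = 18.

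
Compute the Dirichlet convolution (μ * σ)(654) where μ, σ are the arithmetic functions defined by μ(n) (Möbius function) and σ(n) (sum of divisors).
(μ * σ)(654) = 654

Divisors of 654: [1, 2, 3, 6, 109, 218, 327, 654]. For each d | 654:
  d = 1: μ(1) · σ(654/1) = 1 · 1320 = 1320
  d = 2: μ(2) · σ(654/2) = -1 · 440 = -440
  d = 3: μ(3) · σ(654/3) = -1 · 330 = -330
  d = 6: μ(6) · σ(654/6) = 1 · 110 = 110
  d = 109: μ(109) · σ(654/109) = -1 · 12 = -12
  d = 218: μ(218) · σ(654/218) = 1 · 4 = 4
  d = 327: μ(327) · σ(654/327) = 1 · 3 = 3
  d = 654: μ(654) · σ(654/654) = -1 · 1 = -1
Summing: (μ * σ)(654) = 1320 + -440 + -330 + 110 + -12 + 4 + 3 + -1 = 654.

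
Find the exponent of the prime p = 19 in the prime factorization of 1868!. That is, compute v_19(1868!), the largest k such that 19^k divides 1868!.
v_19(1868!) = 103

Legendre's formula: v_p(n!) = Σ_{k ≥ 1} ⌊n / p^k⌋. For p = 19, n = 1868, the terms are:
  ⌊1868/19^1⌋ = ⌊1868/19⌋ = 98
  ⌊1868/19^2⌋ = ⌊1868/361⌋ = 5
(the next term ⌊1868/19^3⌋ = 0, terminating the sum). Summing: v_19(1868!) = 98 + 5 = 103.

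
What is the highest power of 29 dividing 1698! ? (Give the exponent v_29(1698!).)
v_29(1698!) = 60

Legendre's formula: v_p(n!) = Σ_{k ≥ 1} ⌊n / p^k⌋. For p = 29, n = 1698, the terms are:
  ⌊1698/29^1⌋ = ⌊1698/29⌋ = 58
  ⌊1698/29^2⌋ = ⌊1698/841⌋ = 2
(the next term ⌊1698/29^3⌋ = 0, terminating the sum). Summing: v_29(1698!) = 58 + 2 = 60.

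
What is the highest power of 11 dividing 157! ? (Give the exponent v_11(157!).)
v_11(157!) = 15

Legendre's formula: v_p(n!) = Σ_{k ≥ 1} ⌊n / p^k⌋. For p = 11, n = 157, the terms are:
  ⌊157/11^1⌋ = ⌊157/11⌋ = 14
  ⌊157/11^2⌋ = ⌊157/121⌋ = 1
(the next term ⌊157/11^3⌋ = 0, terminating the sum). Summing: v_11(157!) = 14 + 1 = 15.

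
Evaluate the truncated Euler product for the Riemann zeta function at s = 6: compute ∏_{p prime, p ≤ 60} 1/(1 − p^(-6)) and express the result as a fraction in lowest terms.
∏ = 4770739572296379656394863241102356173984421633090039451960419477648624277653925987495283/4689410829889825408368231882153932262030763270859585875623809572192922480840433054253056

The primes p ≤ 60 are [2, 3, 5, 7, 11, 13, 17, 19, 23, 29, 31, 37, 41, 43, 47, 53, 59]. For each prime, (1 − 1/p^6)^(-1) = p^6 / (p^6 − 1). The product is (1 − 1/2^6)^(-1), (1 − 1/3^6)^(-1), (1 − 1/5^6)^(-1), (1 − 1/7^6)^(-1), (1 − 1/11^6)^(-1), (1 − 1/13^6)^(-1), (1 − 1/17^6)^(-1), (1 − 1/19^6)^(-1), (1 − 1/23^6)^(-1), (1 − 1/29^6)^(-1), (1 − 1/31^6)^(-1), (1 − 1/37^6)^(-1), (1 − 1/41^6)^(-1), (1 − 1/43^6)^(-1), (1 − 1/47^6)^(-1), (1 − 1/53^6)^(-1), (1 − 1/59^6)^(-1) = ∏ p^6 / (p^6 − 1) = 4770739572296379656394863241102356173984421633090039451960419477648624277653925987495283/4689410829889825408368231882153932262030763270859585875623809572192922480840433054253056.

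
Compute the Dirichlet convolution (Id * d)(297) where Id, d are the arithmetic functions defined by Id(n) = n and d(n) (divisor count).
(Id * d)(297) = 754

Divisors of 297: [1, 3, 9, 11, 27, 33, 99, 297]. For each d | 297:
  d = 1: Id(1) · d(297/1) = 1 · 8 = 8
  d = 3: Id(3) · d(297/3) = 3 · 6 = 18
  d = 9: Id(9) · d(297/9) = 9 · 4 = 36
  d = 11: Id(11) · d(297/11) = 11 · 4 = 44
  d = 27: Id(27) · d(297/27) = 27 · 2 = 54
  d = 33: Id(33) · d(297/33) = 33 · 3 = 99
  d = 99: Id(99) · d(297/99) = 99 · 2 = 198
  d = 297: Id(297) · d(297/297) = 297 · 1 = 297
Summing: (Id * d)(297) = 8 + 18 + 36 + 44 + 54 + 99 + 198 + 297 = 754.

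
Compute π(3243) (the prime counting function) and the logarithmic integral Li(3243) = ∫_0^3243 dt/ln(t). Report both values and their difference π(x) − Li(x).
π(3243) = 457;  Li(3243) ≈ 472.96;  π(x) − Li(x) ≈ -15.96.

Direct count of primes ≤ 3243 gives π(3243) = 457. Numerical evaluation of the logarithmic integral gives Li(3243) ≈ 472.96. The difference π(x) − Li(x) ≈ -15.96 is typically negative for small/moderate x (Li(x) overestimates), though Littlewood's theorem shows this sign changes infinitely often.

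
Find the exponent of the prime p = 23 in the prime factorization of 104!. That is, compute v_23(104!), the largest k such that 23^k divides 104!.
v_23(104!) = 4

Legendre's formula: v_p(n!) = Σ_{k ≥ 1} ⌊n / p^k⌋. For p = 23, n = 104, the terms are:
  ⌊104/23^1⌋ = ⌊104/23⌋ = 4
(the next term ⌊104/23^2⌋ = 0, terminating the sum). Summing: v_23(104!) = 4 = 4.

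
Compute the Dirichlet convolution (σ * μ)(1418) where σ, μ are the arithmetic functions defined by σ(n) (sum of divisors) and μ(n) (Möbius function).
(σ * μ)(1418) = 1418

Divisors of 1418: [1, 2, 709, 1418]. For each d | 1418:
  d = 1: σ(1) · μ(1418/1) = 1 · 1 = 1
  d = 2: σ(2) · μ(1418/2) = 3 · -1 = -3
  d = 709: σ(709) · μ(1418/709) = 710 · -1 = -710
  d = 1418: σ(1418) · μ(1418/1418) = 2130 · 1 = 2130
Summing: (σ * μ)(1418) = 1 + -3 + -710 + 2130 = 1418.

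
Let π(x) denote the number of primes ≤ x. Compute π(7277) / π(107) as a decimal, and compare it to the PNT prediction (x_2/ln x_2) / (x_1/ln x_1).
π(7277)/π(107) = 928/28 ≈ 33.1429;  PNT prediction ≈ 35.7376.

π(107) = 28 and π(7277) = 928, so π(7277)/π(107) ≈ 33.1429. The PNT-predicted ratio is (7277/ln(7277)) / (107/ln(107)) ≈ 35.7376. The two agree to within a few percent, as expected.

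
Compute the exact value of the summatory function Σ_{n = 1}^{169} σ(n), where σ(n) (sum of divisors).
Σ_{n ≤ 169} σ(n) = 23538

Compute σ(n) for each 1 ≤ n ≤ 169: σ(1) = 1, σ(2) = 3, σ(3) = 4, σ(4) = 7, σ(5) = 6, σ(6) = 12, σ(7) = 8, σ(8) = 15, σ(9) = 13, σ(10) = 18, σ(11) = 12, σ(12) = 28, σ(13) = 14, σ(14) = 24, σ(15) = 24, σ(16) = 31, σ(17) = 18, σ(18) = 39, σ(19) = 20, σ(20) = 42, σ(21) = 32, σ(22) = 36, σ(23) = 24, σ(24) = 60, σ(25) = 31, σ(26) = 42, σ(27) = 40, σ(28) = 56, σ(29) = 30, σ(30) = 72, σ(31) = 32, σ(32) = 63, σ(33) = 48, σ(34) = 54, σ(35) = 48, σ(36) = 91, σ(37) = 38, σ(38) = 60, σ(39) = 56, σ(40) = 90, σ(41) = 42, σ(42) = 96, σ(43) = 44, σ(44) = 84, σ(45) = 78, σ(46) = 72, σ(47) = 48, σ(48) = 124, σ(49) = 57, σ(50) = 93, σ(51) = 72, σ(52) = 98, σ(53) = 54, σ(54) = 120, σ(55) = 72, σ(56) = 120, σ(57) = 80, σ(58) = 90, σ(59) = 60, σ(60) = 168, σ(61) = 62, σ(62) = 96, σ(63) = 104, σ(64) = 127, σ(65) = 84, σ(66) = 144, σ(67) = 68, σ(68) = 126, σ(69) = 96, σ(70) = 144, σ(71) = 72, σ(72) = 195, σ(73) = 74, σ(74) = 114, σ(75) = 124, σ(76) = 140, σ(77) = 96, σ(78) = 168, σ(79) = 80, σ(80) = 186, σ(81) = 121, σ(82) = 126, σ(83) = 84, σ(84) = 224, σ(85) = 108, σ(86) = 132, σ(87) = 120, σ(88) = 180, σ(89) = 90, σ(90) = 234, σ(91) = 112, σ(92) = 168, σ(93) = 128, σ(94) = 144, σ(95) = 120, σ(96) = 252, σ(97) = 98, σ(98) = 171, σ(99) = 156, σ(100) = 217, σ(101) = 102, σ(102) = 216, σ(103) = 104, σ(104) = 210, σ(105) = 192, σ(106) = 162, σ(107) = 108, σ(108) = 280, σ(109) = 110, σ(110) = 216, σ(111) = 152, σ(112) = 248, σ(113) = 114, σ(114) = 240, σ(115) = 144, σ(116) = 210, σ(117) = 182, σ(118) = 180, σ(119) = 144, σ(120) = 360, σ(121) = 133, σ(122) = 186, σ(123) = 168, σ(124) = 224, σ(125) = 156, σ(126) = 312, σ(127) = 128, σ(128) = 255, σ(129) = 176, σ(130) = 252, σ(131) = 132, σ(132) = 336, σ(133) = 160, σ(134) = 204, σ(135) = 240, σ(136) = 270, σ(137) = 138, σ(138) = 288, σ(139) = 140, σ(140) = 336, σ(141) = 192, σ(142) = 216, σ(143) = 168, σ(144) = 403, σ(145) = 180, σ(146) = 222, σ(147) = 228, σ(148) = 266, σ(149) = 150, σ(150) = 372, σ(151) = 152, σ(152) = 300, σ(153) = 234, σ(154) = 288, σ(155) = 192, σ(156) = 392, σ(157) = 158, σ(158) = 240, σ(159) = 216, σ(160) = 378, σ(161) = 192, σ(162) = 363, σ(163) = 164, σ(164) = 294, σ(165) = 288, σ(166) = 252, σ(167) = 168, σ(168) = 480, σ(169) = 183. Summing all 169 values: 23538. (Average order: Σ_{n ≤ x} σ(n) ~ (π²/12) x². For x = 169, (π²/12)·169² ≈ 23490.48.)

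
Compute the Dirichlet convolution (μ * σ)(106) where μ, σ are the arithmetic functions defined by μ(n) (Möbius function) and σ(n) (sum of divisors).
(μ * σ)(106) = 106

Divisors of 106: [1, 2, 53, 106]. For each d | 106:
  d = 1: μ(1) · σ(106/1) = 1 · 162 = 162
  d = 2: μ(2) · σ(106/2) = -1 · 54 = -54
  d = 53: μ(53) · σ(106/53) = -1 · 3 = -3
  d = 106: μ(106) · σ(106/106) = 1 · 1 = 1
Summing: (μ * σ)(106) = 162 + -54 + -3 + 1 = 106.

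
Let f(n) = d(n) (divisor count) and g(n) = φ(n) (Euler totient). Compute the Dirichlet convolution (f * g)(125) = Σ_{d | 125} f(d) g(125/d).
(d * φ)(125) = 156

Divisors of 125: [1, 5, 25, 125]. For each d | 125:
  d = 1: d(1) · φ(125/1) = 1 · 100 = 100
  d = 5: d(5) · φ(125/5) = 2 · 20 = 40
  d = 25: d(25) · φ(125/25) = 3 · 4 = 12
  d = 125: d(125) · φ(125/125) = 4 · 1 = 4
Summing: (d * φ)(125) = 100 + 40 + 12 + 4 = 156.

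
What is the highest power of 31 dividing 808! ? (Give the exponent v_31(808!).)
v_31(808!) = 26

Legendre's formula: v_p(n!) = Σ_{k ≥ 1} ⌊n / p^k⌋. For p = 31, n = 808, the terms are:
  ⌊808/31^1⌋ = ⌊808/31⌋ = 26
(the next term ⌊808/31^2⌋ = 0, terminating the sum). Summing: v_31(808!) = 26 = 26.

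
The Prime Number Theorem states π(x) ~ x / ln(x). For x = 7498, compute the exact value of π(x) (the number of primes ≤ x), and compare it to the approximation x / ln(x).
π(7498) = 949;  x/ln(x) ≈ 840.36;  relative error ≈ 11.45%.

Directly count primes up to 7498: π(7498) = 949. The PNT approximation gives 7498/ln(7498) ≈ 7498/8.92239 ≈ 840.36. Relative error (π(x) − x/ln(x)) / π(x) ≈ 11.45%; the approximation is known to undercount slightly (Li(x) is a better estimate).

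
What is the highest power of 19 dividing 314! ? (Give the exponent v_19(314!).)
v_19(314!) = 16

Legendre's formula: v_p(n!) = Σ_{k ≥ 1} ⌊n / p^k⌋. For p = 19, n = 314, the terms are:
  ⌊314/19^1⌋ = ⌊314/19⌋ = 16
(the next term ⌊314/19^2⌋ = 0, terminating the sum). Summing: v_19(314!) = 16 = 16.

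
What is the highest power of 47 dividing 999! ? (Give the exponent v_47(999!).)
v_47(999!) = 21

Legendre's formula: v_p(n!) = Σ_{k ≥ 1} ⌊n / p^k⌋. For p = 47, n = 999, the terms are:
  ⌊999/47^1⌋ = ⌊999/47⌋ = 21
(the next term ⌊999/47^2⌋ = 0, terminating the sum). Summing: v_47(999!) = 21 = 21.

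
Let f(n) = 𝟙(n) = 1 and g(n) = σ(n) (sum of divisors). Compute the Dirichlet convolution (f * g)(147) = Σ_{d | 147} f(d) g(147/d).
(𝟙 * σ)(147) = 330

Divisors of 147: [1, 3, 7, 21, 49, 147]. For each d | 147:
  d = 1: 𝟙(1) · σ(147/1) = 1 · 228 = 228
  d = 3: 𝟙(3) · σ(147/3) = 1 · 57 = 57
  d = 7: 𝟙(7) · σ(147/7) = 1 · 32 = 32
  d = 21: 𝟙(21) · σ(147/21) = 1 · 8 = 8
  d = 49: 𝟙(49) · σ(147/49) = 1 · 4 = 4
  d = 147: 𝟙(147) · σ(147/147) = 1 · 1 = 1
Summing: (𝟙 * σ)(147) = 228 + 57 + 32 + 8 + 4 + 1 = 330.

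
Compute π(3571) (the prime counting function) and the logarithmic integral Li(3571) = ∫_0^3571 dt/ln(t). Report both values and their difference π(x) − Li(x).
π(3571) = 500;  Li(3571) ≈ 513.29;  π(x) − Li(x) ≈ -13.29.

Direct count of primes ≤ 3571 gives π(3571) = 500. Numerical evaluation of the logarithmic integral gives Li(3571) ≈ 513.29. The difference π(x) − Li(x) ≈ -13.29 is typically negative for small/moderate x (Li(x) overestimates), though Littlewood's theorem shows this sign changes infinitely often.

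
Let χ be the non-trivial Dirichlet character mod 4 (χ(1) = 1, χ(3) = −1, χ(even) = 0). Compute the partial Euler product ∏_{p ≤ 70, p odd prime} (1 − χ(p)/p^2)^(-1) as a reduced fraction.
∏ = 186965264422467473784849459249589/204088016612535111254016000000000

The odd primes p ≤ 70 are [3, 5, 7, 11, 13, 17, 19, 23, 29, 31, 37, 41, 43, 47, 53, 59, 61, 67]. For each, χ(p) = 1 if p ≡ 1 mod 4, χ(p) = −1 if p ≡ 3 mod 4. Taking (1 − χ(p)/p^2)^(-1) = p^2/(p^2 − χ(p)): (1 − (-1)/3^2)^(-1) · (1 − (1)/5^2)^(-1) · (1 − (-1)/7^2)^(-1) · (1 − (-1)/11^2)^(-1) · (1 − (1)/13^2)^(-1) · (1 − (1)/17^2)^(-1) · (1 − (-1)/19^2)^(-1) · (1 − (-1)/23^2)^(-1) · (1 − (1)/29^2)^(-1) · (1 − (-1)/31^2)^(-1) · (1 − (1)/37^2)^(-1) · (1 − (1)/41^2)^(-1) · (1 − (-1)/43^2)^(-1) · (1 − (-1)/47^2)^(-1) · (1 − (1)/53^2)^(-1) · (1 − (-1)/59^2)^(-1) · (1 − (1)/61^2)^(-1) · (1 − (-1)/67^2)^(-1) = 186965264422467473784849459249589/204088016612535111254016000000000.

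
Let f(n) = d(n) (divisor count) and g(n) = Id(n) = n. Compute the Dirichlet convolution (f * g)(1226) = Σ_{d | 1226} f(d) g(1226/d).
(d * Id)(1226) = 2460

Divisors of 1226: [1, 2, 613, 1226]. For each d | 1226:
  d = 1: d(1) · Id(1226/1) = 1 · 1226 = 1226
  d = 2: d(2) · Id(1226/2) = 2 · 613 = 1226
  d = 613: d(613) · Id(1226/613) = 2 · 2 = 4
  d = 1226: d(1226) · Id(1226/1226) = 4 · 1 = 4
Summing: (d * Id)(1226) = 1226 + 1226 + 4 + 4 = 2460.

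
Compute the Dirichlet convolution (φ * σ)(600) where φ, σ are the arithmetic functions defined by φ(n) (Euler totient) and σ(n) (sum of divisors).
(φ * σ)(600) = 14400

Divisors of 600: [1, 2, 3, 4, 5, 6, 8, 10, 12, 15, 20, 24, 25, 30, 40, 50, 60, 75, 100, 120, 150, 200, 300, 600]. For each d | 600:
  d = 1: φ(1) · σ(600/1) = 1 · 1860 = 1860
  d = 2: φ(2) · σ(600/2) = 1 · 868 = 868
  d = 3: φ(3) · σ(600/3) = 2 · 465 = 930
  d = 4: φ(4) · σ(600/4) = 2 · 372 = 744
  d = 5: φ(5) · σ(600/5) = 4 · 360 = 1440
  d = 6: φ(6) · σ(600/6) = 2 · 217 = 434
  d = 8: φ(8) · σ(600/8) = 4 · 124 = 496
  d = 10: φ(10) · σ(600/10) = 4 · 168 = 672
  d = 12: φ(12) · σ(600/12) = 4 · 93 = 372
  d = 15: φ(15) · σ(600/15) = 8 · 90 = 720
  d = 20: φ(20) · σ(600/20) = 8 · 72 = 576
  d = 24: φ(24) · σ(600/24) = 8 · 31 = 248
  d = 25: φ(25) · σ(600/25) = 20 · 60 = 1200
  d = 30: φ(30) · σ(600/30) = 8 · 42 = 336
  d = 40: φ(40) · σ(600/40) = 16 · 24 = 384
  d = 50: φ(50) · σ(600/50) = 20 · 28 = 560
  d = 60: φ(60) · σ(600/60) = 16 · 18 = 288
  d = 75: φ(75) · σ(600/75) = 40 · 15 = 600
  d = 100: φ(100) · σ(600/100) = 40 · 12 = 480
  d = 120: φ(120) · σ(600/120) = 32 · 6 = 192
  d = 150: φ(150) · σ(600/150) = 40 · 7 = 280
  d = 200: φ(200) · σ(600/200) = 80 · 4 = 320
  d = 300: φ(300) · σ(600/300) = 80 · 3 = 240
  d = 600: φ(600) · σ(600/600) = 160 · 1 = 160
Summing: (φ * σ)(600) = 1860 + 868 + 930 + 744 + 1440 + 434 + 496 + 672 + 372 + 720 + 576 + 248 + 1200 + 336 + 384 + 560 + 288 + 600 + 480 + 192 + 280 + 320 + 240 + 160 = 14400.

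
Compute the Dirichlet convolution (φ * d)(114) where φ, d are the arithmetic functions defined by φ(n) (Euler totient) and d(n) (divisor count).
(φ * d)(114) = 240

Divisors of 114: [1, 2, 3, 6, 19, 38, 57, 114]. For each d | 114:
  d = 1: φ(1) · d(114/1) = 1 · 8 = 8
  d = 2: φ(2) · d(114/2) = 1 · 4 = 4
  d = 3: φ(3) · d(114/3) = 2 · 4 = 8
  d = 6: φ(6) · d(114/6) = 2 · 2 = 4
  d = 19: φ(19) · d(114/19) = 18 · 4 = 72
  d = 38: φ(38) · d(114/38) = 18 · 2 = 36
  d = 57: φ(57) · d(114/57) = 36 · 2 = 72
  d = 114: φ(114) · d(114/114) = 36 · 1 = 36
Summing: (φ * d)(114) = 8 + 4 + 8 + 4 + 72 + 36 + 72 + 36 = 240.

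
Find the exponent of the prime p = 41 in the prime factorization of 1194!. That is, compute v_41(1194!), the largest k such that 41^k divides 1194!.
v_41(1194!) = 29

Legendre's formula: v_p(n!) = Σ_{k ≥ 1} ⌊n / p^k⌋. For p = 41, n = 1194, the terms are:
  ⌊1194/41^1⌋ = ⌊1194/41⌋ = 29
(the next term ⌊1194/41^2⌋ = 0, terminating the sum). Summing: v_41(1194!) = 29 = 29.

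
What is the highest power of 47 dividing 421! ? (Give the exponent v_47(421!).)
v_47(421!) = 8

Legendre's formula: v_p(n!) = Σ_{k ≥ 1} ⌊n / p^k⌋. For p = 47, n = 421, the terms are:
  ⌊421/47^1⌋ = ⌊421/47⌋ = 8
(the next term ⌊421/47^2⌋ = 0, terminating the sum). Summing: v_47(421!) = 8 = 8.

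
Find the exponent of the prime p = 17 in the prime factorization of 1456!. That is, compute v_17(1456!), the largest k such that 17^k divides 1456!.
v_17(1456!) = 90

Legendre's formula: v_p(n!) = Σ_{k ≥ 1} ⌊n / p^k⌋. For p = 17, n = 1456, the terms are:
  ⌊1456/17^1⌋ = ⌊1456/17⌋ = 85
  ⌊1456/17^2⌋ = ⌊1456/289⌋ = 5
(the next term ⌊1456/17^3⌋ = 0, terminating the sum). Summing: v_17(1456!) = 85 + 5 = 90.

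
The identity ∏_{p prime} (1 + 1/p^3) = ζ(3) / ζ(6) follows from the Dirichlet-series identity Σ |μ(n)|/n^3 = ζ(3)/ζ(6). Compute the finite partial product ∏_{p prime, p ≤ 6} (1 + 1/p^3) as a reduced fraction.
∏ = 147/125

The primes p ≤ 6 are [2, 3, 5]. For each, (1 + 1/p^3) = (p^3 + 1)/p^3. Multiplying these fractions over p ∈ [2, 3, 5] gives 147/125. (In the limit P → ∞ this tends to ζ(3)/ζ(6).)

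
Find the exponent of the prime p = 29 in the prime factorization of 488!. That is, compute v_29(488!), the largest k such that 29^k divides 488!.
v_29(488!) = 16

Legendre's formula: v_p(n!) = Σ_{k ≥ 1} ⌊n / p^k⌋. For p = 29, n = 488, the terms are:
  ⌊488/29^1⌋ = ⌊488/29⌋ = 16
(the next term ⌊488/29^2⌋ = 0, terminating the sum). Summing: v_29(488!) = 16 = 16.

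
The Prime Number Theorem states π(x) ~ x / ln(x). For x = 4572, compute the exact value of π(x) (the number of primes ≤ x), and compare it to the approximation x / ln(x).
π(4572) = 619;  x/ln(x) ≈ 542.50;  relative error ≈ 12.36%.

Directly count primes up to 4572: π(4572) = 619. The PNT approximation gives 4572/ln(4572) ≈ 4572/8.42771 ≈ 542.50. Relative error (π(x) − x/ln(x)) / π(x) ≈ 12.36%; the approximation is known to undercount slightly (Li(x) is a better estimate).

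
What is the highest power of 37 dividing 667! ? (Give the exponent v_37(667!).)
v_37(667!) = 18

Legendre's formula: v_p(n!) = Σ_{k ≥ 1} ⌊n / p^k⌋. For p = 37, n = 667, the terms are:
  ⌊667/37^1⌋ = ⌊667/37⌋ = 18
(the next term ⌊667/37^2⌋ = 0, terminating the sum). Summing: v_37(667!) = 18 = 18.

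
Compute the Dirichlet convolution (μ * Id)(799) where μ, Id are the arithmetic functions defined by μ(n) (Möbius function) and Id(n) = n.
(μ * Id)(799) = 736

Divisors of 799: [1, 17, 47, 799]. For each d | 799:
  d = 1: μ(1) · Id(799/1) = 1 · 799 = 799
  d = 17: μ(17) · Id(799/17) = -1 · 47 = -47
  d = 47: μ(47) · Id(799/47) = -1 · 17 = -17
  d = 799: μ(799) · Id(799/799) = 1 · 1 = 1
Summing: (μ * Id)(799) = 799 + -47 + -17 + 1 = 736.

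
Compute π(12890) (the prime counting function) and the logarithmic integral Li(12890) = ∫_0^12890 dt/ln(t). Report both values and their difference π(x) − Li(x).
π(12890) = 1533;  Li(12890) ≈ 1555.49;  π(x) − Li(x) ≈ -22.49.

Direct count of primes ≤ 12890 gives π(12890) = 1533. Numerical evaluation of the logarithmic integral gives Li(12890) ≈ 1555.49. The difference π(x) − Li(x) ≈ -22.49 is typically negative for small/moderate x (Li(x) overestimates), though Littlewood's theorem shows this sign changes infinitely often.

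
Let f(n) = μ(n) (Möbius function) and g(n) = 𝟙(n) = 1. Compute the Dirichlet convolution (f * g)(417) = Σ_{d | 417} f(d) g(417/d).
(μ * 𝟙)(417) = 0

Divisors of 417: [1, 3, 139, 417]. For each d | 417:
  d = 1: μ(1) · 𝟙(417/1) = 1 · 1 = 1
  d = 3: μ(3) · 𝟙(417/3) = -1 · 1 = -1
  d = 139: μ(139) · 𝟙(417/139) = -1 · 1 = -1
  d = 417: μ(417) · 𝟙(417/417) = 1 · 1 = 1
Summing: (μ * 𝟙)(417) = 1 + -1 + -1 + 1 = 0.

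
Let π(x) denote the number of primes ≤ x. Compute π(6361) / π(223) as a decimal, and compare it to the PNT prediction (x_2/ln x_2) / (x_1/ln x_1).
π(6361)/π(223) = 829/48 ≈ 17.2708;  PNT prediction ≈ 17.6112.

π(223) = 48 and π(6361) = 829, so π(6361)/π(223) ≈ 17.2708. The PNT-predicted ratio is (6361/ln(6361)) / (223/ln(223)) ≈ 17.6112. The two agree to within a few percent, as expected.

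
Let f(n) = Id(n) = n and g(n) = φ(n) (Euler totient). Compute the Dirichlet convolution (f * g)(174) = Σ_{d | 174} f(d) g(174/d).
(Id * φ)(174) = 855

Divisors of 174: [1, 2, 3, 6, 29, 58, 87, 174]. For each d | 174:
  d = 1: Id(1) · φ(174/1) = 1 · 56 = 56
  d = 2: Id(2) · φ(174/2) = 2 · 56 = 112
  d = 3: Id(3) · φ(174/3) = 3 · 28 = 84
  d = 6: Id(6) · φ(174/6) = 6 · 28 = 168
  d = 29: Id(29) · φ(174/29) = 29 · 2 = 58
  d = 58: Id(58) · φ(174/58) = 58 · 2 = 116
  d = 87: Id(87) · φ(174/87) = 87 · 1 = 87
  d = 174: Id(174) · φ(174/174) = 174 · 1 = 174
Summing: (Id * φ)(174) = 56 + 112 + 84 + 168 + 58 + 116 + 87 + 174 = 855.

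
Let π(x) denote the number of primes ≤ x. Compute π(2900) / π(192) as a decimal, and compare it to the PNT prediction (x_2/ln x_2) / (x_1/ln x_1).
π(2900)/π(192) = 419/43 ≈ 9.7442;  PNT prediction ≈ 9.9605.

π(192) = 43 and π(2900) = 419, so π(2900)/π(192) ≈ 9.7442. The PNT-predicted ratio is (2900/ln(2900)) / (192/ln(192)) ≈ 9.9605. The two agree to within a few percent, as expected.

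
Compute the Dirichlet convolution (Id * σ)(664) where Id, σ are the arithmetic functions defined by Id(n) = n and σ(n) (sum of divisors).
(Id * σ)(664) = 8183

Divisors of 664: [1, 2, 4, 8, 83, 166, 332, 664]. For each d | 664:
  d = 1: Id(1) · σ(664/1) = 1 · 1260 = 1260
  d = 2: Id(2) · σ(664/2) = 2 · 588 = 1176
  d = 4: Id(4) · σ(664/4) = 4 · 252 = 1008
  d = 8: Id(8) · σ(664/8) = 8 · 84 = 672
  d = 83: Id(83) · σ(664/83) = 83 · 15 = 1245
  d = 166: Id(166) · σ(664/166) = 166 · 7 = 1162
  d = 332: Id(332) · σ(664/332) = 332 · 3 = 996
  d = 664: Id(664) · σ(664/664) = 664 · 1 = 664
Summing: (Id * σ)(664) = 1260 + 1176 + 1008 + 672 + 1245 + 1162 + 996 + 664 = 8183.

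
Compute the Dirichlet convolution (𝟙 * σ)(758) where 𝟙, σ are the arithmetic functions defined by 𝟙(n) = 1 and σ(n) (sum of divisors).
(𝟙 * σ)(758) = 1524

Divisors of 758: [1, 2, 379, 758]. For each d | 758:
  d = 1: 𝟙(1) · σ(758/1) = 1 · 1140 = 1140
  d = 2: 𝟙(2) · σ(758/2) = 1 · 380 = 380
  d = 379: 𝟙(379) · σ(758/379) = 1 · 3 = 3
  d = 758: 𝟙(758) · σ(758/758) = 1 · 1 = 1
Summing: (𝟙 * σ)(758) = 1140 + 380 + 3 + 1 = 1524.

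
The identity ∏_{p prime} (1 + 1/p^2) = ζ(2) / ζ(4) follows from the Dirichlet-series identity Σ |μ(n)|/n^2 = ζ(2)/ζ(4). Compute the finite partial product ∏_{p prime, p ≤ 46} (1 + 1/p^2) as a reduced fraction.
∏ = 783023736407200000000/517444490765057062977

The primes p ≤ 46 are [2, 3, 5, 7, 11, 13, 17, 19, 23, 29, 31, 37, 41, 43]. For each, (1 + 1/p^2) = (p^2 + 1)/p^2. Multiplying these fractions over p ∈ [2, 3, 5, 7, 11, 13, 17, 19, 23, 29, 31, 37, 41, 43] gives 783023736407200000000/517444490765057062977. (In the limit P → ∞ this tends to ζ(2)/ζ(4).)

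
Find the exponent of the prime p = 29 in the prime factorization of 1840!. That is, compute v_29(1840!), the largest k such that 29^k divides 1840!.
v_29(1840!) = 65

Legendre's formula: v_p(n!) = Σ_{k ≥ 1} ⌊n / p^k⌋. For p = 29, n = 1840, the terms are:
  ⌊1840/29^1⌋ = ⌊1840/29⌋ = 63
  ⌊1840/29^2⌋ = ⌊1840/841⌋ = 2
(the next term ⌊1840/29^3⌋ = 0, terminating the sum). Summing: v_29(1840!) = 63 + 2 = 65.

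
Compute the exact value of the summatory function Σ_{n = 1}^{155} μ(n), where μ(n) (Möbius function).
Σ_{n ≤ 155} μ(n) = -1

Compute μ(n) for each 1 ≤ n ≤ 155: μ(1) = 1, μ(2) = -1, μ(3) = -1, μ(4) = 0, μ(5) = -1, μ(6) = 1, μ(7) = -1, μ(8) = 0, μ(9) = 0, μ(10) = 1, μ(11) = -1, μ(12) = 0, μ(13) = -1, μ(14) = 1, μ(15) = 1, μ(16) = 0, μ(17) = -1, μ(18) = 0, μ(19) = -1, μ(20) = 0, μ(21) = 1, μ(22) = 1, μ(23) = -1, μ(24) = 0, μ(25) = 0, μ(26) = 1, μ(27) = 0, μ(28) = 0, μ(29) = -1, μ(30) = -1, μ(31) = -1, μ(32) = 0, μ(33) = 1, μ(34) = 1, μ(35) = 1, μ(36) = 0, μ(37) = -1, μ(38) = 1, μ(39) = 1, μ(40) = 0, μ(41) = -1, μ(42) = -1, μ(43) = -1, μ(44) = 0, μ(45) = 0, μ(46) = 1, μ(47) = -1, μ(48) = 0, μ(49) = 0, μ(50) = 0, μ(51) = 1, μ(52) = 0, μ(53) = -1, μ(54) = 0, μ(55) = 1, μ(56) = 0, μ(57) = 1, μ(58) = 1, μ(59) = -1, μ(60) = 0, μ(61) = -1, μ(62) = 1, μ(63) = 0, μ(64) = 0, μ(65) = 1, μ(66) = -1, μ(67) = -1, μ(68) = 0, μ(69) = 1, μ(70) = -1, μ(71) = -1, μ(72) = 0, μ(73) = -1, μ(74) = 1, μ(75) = 0, μ(76) = 0, μ(77) = 1, μ(78) = -1, μ(79) = -1, μ(80) = 0, μ(81) = 0, μ(82) = 1, μ(83) = -1, μ(84) = 0, μ(85) = 1, μ(86) = 1, μ(87) = 1, μ(88) = 0, μ(89) = -1, μ(90) = 0, μ(91) = 1, μ(92) = 0, μ(93) = 1, μ(94) = 1, μ(95) = 1, μ(96) = 0, μ(97) = -1, μ(98) = 0, μ(99) = 0, μ(100) = 0, μ(101) = -1, μ(102) = -1, μ(103) = -1, μ(104) = 0, μ(105) = -1, μ(106) = 1, μ(107) = -1, μ(108) = 0, μ(109) = -1, μ(110) = -1, μ(111) = 1, μ(112) = 0, μ(113) = -1, μ(114) = -1, μ(115) = 1, μ(116) = 0, μ(117) = 0, μ(118) = 1, μ(119) = 1, μ(120) = 0, μ(121) = 0, μ(122) = 1, μ(123) = 1, μ(124) = 0, μ(125) = 0, μ(126) = 0, μ(127) = -1, μ(128) = 0, μ(129) = 1, μ(130) = -1, μ(131) = -1, μ(132) = 0, μ(133) = 1, μ(134) = 1, μ(135) = 0, μ(136) = 0, μ(137) = -1, μ(138) = -1, μ(139) = -1, μ(140) = 0, μ(141) = 1, μ(142) = 1, μ(143) = 1, μ(144) = 0, μ(145) = 1, μ(146) = 1, μ(147) = 0, μ(148) = 0, μ(149) = -1, μ(150) = 0, μ(151) = -1, μ(152) = 0, μ(153) = 0, μ(154) = -1, μ(155) = 1. Summing all 155 values: -1. (Mertens function M(x) = Σ_{n ≤ x} μ(n); on average M(x) should be small (PNT ⟺ M(x) = o(x)).)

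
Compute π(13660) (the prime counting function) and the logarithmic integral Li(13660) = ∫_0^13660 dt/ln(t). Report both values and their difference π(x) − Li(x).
π(13660) = 1613;  Li(13660) ≈ 1636.60;  π(x) − Li(x) ≈ -23.60.

Direct count of primes ≤ 13660 gives π(13660) = 1613. Numerical evaluation of the logarithmic integral gives Li(13660) ≈ 1636.60. The difference π(x) − Li(x) ≈ -23.60 is typically negative for small/moderate x (Li(x) overestimates), though Littlewood's theorem shows this sign changes infinitely often.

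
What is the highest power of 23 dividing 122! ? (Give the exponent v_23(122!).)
v_23(122!) = 5

Legendre's formula: v_p(n!) = Σ_{k ≥ 1} ⌊n / p^k⌋. For p = 23, n = 122, the terms are:
  ⌊122/23^1⌋ = ⌊122/23⌋ = 5
(the next term ⌊122/23^2⌋ = 0, terminating the sum). Summing: v_23(122!) = 5 = 5.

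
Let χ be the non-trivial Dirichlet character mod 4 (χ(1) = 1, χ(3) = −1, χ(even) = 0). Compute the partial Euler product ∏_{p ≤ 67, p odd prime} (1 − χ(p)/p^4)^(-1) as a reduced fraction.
∏ = 1651066280281380138536686837541579766361280941939967829361597654494040671703/1669523570694536178861740034086625672835197425049896317943747132528787456000

The odd primes p ≤ 67 are [3, 5, 7, 11, 13, 17, 19, 23, 29, 31, 37, 41, 43, 47, 53, 59, 61, 67]. For each, χ(p) = 1 if p ≡ 1 mod 4, χ(p) = −1 if p ≡ 3 mod 4. Taking (1 − χ(p)/p^4)^(-1) = p^4/(p^4 − χ(p)): (1 − (-1)/3^4)^(-1) · (1 − (1)/5^4)^(-1) · (1 − (-1)/7^4)^(-1) · (1 − (-1)/11^4)^(-1) · (1 − (1)/13^4)^(-1) · (1 − (1)/17^4)^(-1) · (1 − (-1)/19^4)^(-1) · (1 − (-1)/23^4)^(-1) · (1 − (1)/29^4)^(-1) · (1 − (-1)/31^4)^(-1) · (1 − (1)/37^4)^(-1) · (1 − (1)/41^4)^(-1) · (1 − (-1)/43^4)^(-1) · (1 − (-1)/47^4)^(-1) · (1 − (1)/53^4)^(-1) · (1 − (-1)/59^4)^(-1) · (1 − (1)/61^4)^(-1) · (1 − (-1)/67^4)^(-1) = 1651066280281380138536686837541579766361280941939967829361597654494040671703/1669523570694536178861740034086625672835197425049896317943747132528787456000.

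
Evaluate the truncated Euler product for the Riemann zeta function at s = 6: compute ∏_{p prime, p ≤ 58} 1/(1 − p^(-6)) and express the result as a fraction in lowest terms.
∏ = 16399916697843255011967930971578711261087839227653922144798329822985430357794635/16120340632419383592544649060829667066167081196619966516987203957241678930116608

The primes p ≤ 58 are [2, 3, 5, 7, 11, 13, 17, 19, 23, 29, 31, 37, 41, 43, 47, 53]. For each prime, (1 − 1/p^6)^(-1) = p^6 / (p^6 − 1). The product is (1 − 1/2^6)^(-1), (1 − 1/3^6)^(-1), (1 − 1/5^6)^(-1), (1 − 1/7^6)^(-1), (1 − 1/11^6)^(-1), (1 − 1/13^6)^(-1), (1 − 1/17^6)^(-1), (1 − 1/19^6)^(-1), (1 − 1/23^6)^(-1), (1 − 1/29^6)^(-1), (1 − 1/31^6)^(-1), (1 − 1/37^6)^(-1), (1 − 1/41^6)^(-1), (1 − 1/43^6)^(-1), (1 − 1/47^6)^(-1), (1 − 1/53^6)^(-1) = ∏ p^6 / (p^6 − 1) = 16399916697843255011967930971578711261087839227653922144798329822985430357794635/16120340632419383592544649060829667066167081196619966516987203957241678930116608.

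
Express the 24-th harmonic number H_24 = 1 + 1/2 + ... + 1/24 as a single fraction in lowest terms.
H_24 = 1347822955/356948592

Direct summation: H_24 = 1 + 1/2 + ... + 1/24. The least common denominator is lcm(1, ..., 24) = 5354228880; over this denominator the numerator is 5354228880 + 2677114440 + 1784742960 + 1338557220 + 1070845776 + 892371480 + 764889840 + 669278610 + 594914320 + 535422888 + 486748080 + 446185740 + 411863760 + 382444920 + 356948592 + 334639305 + 314954640 + 297457160 + 281801520 + 267711444 + 254963280 + 243374040 + 232792560 + 223092870 = 20217344325, so H_24 = 20217344325/5354228880; reducing by gcd(20217344325, 5354228880) = 15 gives 1347822955/356948592 ≈ 3.77596. (The PNT-adjacent estimate ln(24) + γ ≈ 3.75527 matches within O(1/n).)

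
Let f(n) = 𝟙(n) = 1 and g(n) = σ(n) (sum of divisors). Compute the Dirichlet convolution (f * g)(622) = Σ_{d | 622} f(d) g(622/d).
(𝟙 * σ)(622) = 1252

Divisors of 622: [1, 2, 311, 622]. For each d | 622:
  d = 1: 𝟙(1) · σ(622/1) = 1 · 936 = 936
  d = 2: 𝟙(2) · σ(622/2) = 1 · 312 = 312
  d = 311: 𝟙(311) · σ(622/311) = 1 · 3 = 3
  d = 622: 𝟙(622) · σ(622/622) = 1 · 1 = 1
Summing: (𝟙 * σ)(622) = 936 + 312 + 3 + 1 = 1252.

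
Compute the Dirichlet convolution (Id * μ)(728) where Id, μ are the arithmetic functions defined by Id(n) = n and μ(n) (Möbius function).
(Id * μ)(728) = 288

Divisors of 728: [1, 2, 4, 7, 8, 13, 14, 26, 28, 52, 56, 91, 104, 182, 364, 728]. For each d | 728:
  d = 1: Id(1) · μ(728/1) = 1 · 0 = 0
  d = 2: Id(2) · μ(728/2) = 2 · 0 = 0
  d = 4: Id(4) · μ(728/4) = 4 · -1 = -4
  d = 7: Id(7) · μ(728/7) = 7 · 0 = 0
  d = 8: Id(8) · μ(728/8) = 8 · 1 = 8
  d = 13: Id(13) · μ(728/13) = 13 · 0 = 0
  d = 14: Id(14) · μ(728/14) = 14 · 0 = 0
  d = 26: Id(26) · μ(728/26) = 26 · 0 = 0
  d = 28: Id(28) · μ(728/28) = 28 · 1 = 28
  d = 52: Id(52) · μ(728/52) = 52 · 1 = 52
  d = 56: Id(56) · μ(728/56) = 56 · -1 = -56
  d = 91: Id(91) · μ(728/91) = 91 · 0 = 0
  d = 104: Id(104) · μ(728/104) = 104 · -1 = -104
  d = 182: Id(182) · μ(728/182) = 182 · 0 = 0
  d = 364: Id(364) · μ(728/364) = 364 · -1 = -364
  d = 728: Id(728) · μ(728/728) = 728 · 1 = 728
Summing: (Id * μ)(728) = 0 + 0 + -4 + 0 + 8 + 0 + 0 + 0 + 28 + 52 + -56 + 0 + -104 + 0 + -364 + 728 = 288.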